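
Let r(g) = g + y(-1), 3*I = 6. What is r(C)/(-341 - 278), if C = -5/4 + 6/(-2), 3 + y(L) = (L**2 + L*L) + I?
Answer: 13/2476 ≈ 0.0052504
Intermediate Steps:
I = 2 (I = (1/3)*6 = 2)
y(L) = -1 + 2*L**2 (y(L) = -3 + ((L**2 + L*L) + 2) = -3 + ((L**2 + L**2) + 2) = -3 + (2*L**2 + 2) = -3 + (2 + 2*L**2) = -1 + 2*L**2)
C = -17/4 (C = -5*1/4 + 6*(-1/2) = -5/4 - 3 = -17/4 ≈ -4.2500)
r(g) = 1 + g (r(g) = g + (-1 + 2*(-1)**2) = g + (-1 + 2*1) = g + (-1 + 2) = g + 1 = 1 + g)
r(C)/(-341 - 278) = (1 - 17/4)/(-341 - 278) = -13/4/(-619) = -1/619*(-13/4) = 13/2476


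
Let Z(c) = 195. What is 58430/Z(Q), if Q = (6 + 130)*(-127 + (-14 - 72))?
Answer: 11686/39 ≈ 299.64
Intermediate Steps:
Q = -28968 (Q = 136*(-127 - 86) = 136*(-213) = -28968)
58430/Z(Q) = 58430/195 = 58430*(1/195) = 11686/39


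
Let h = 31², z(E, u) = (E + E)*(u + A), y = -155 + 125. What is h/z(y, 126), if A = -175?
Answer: 961/2940 ≈ 0.32687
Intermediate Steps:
y = -30
z(E, u) = 2*E*(-175 + u) (z(E, u) = (E + E)*(u - 175) = (2*E)*(-175 + u) = 2*E*(-175 + u))
h = 961
h/z(y, 126) = 961/((2*(-30)*(-175 + 126))) = 961/((2*(-30)*(-49))) = 961/2940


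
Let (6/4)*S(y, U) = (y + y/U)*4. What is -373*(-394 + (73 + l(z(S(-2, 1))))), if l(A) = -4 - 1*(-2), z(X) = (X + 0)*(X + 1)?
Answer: 120479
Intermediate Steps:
S(y, U) = 8*y/3 + 8*y/(3*U) (S(y, U) = 2*((y + y/U)*4)/3 = 2*(4*y + 4*y/U)/3 = 8*y/3 + 8*y/(3*U))
z(X) = X*(1 + X)
l(A) = -2 (l(A) = -4 + 2 = -2)
-373*(-394 + (73 + l(z(S(-2, 1))))) = -373*(-394 + (73 - 2)) = -373*(-394 + 71) = -373*(-323) = 120479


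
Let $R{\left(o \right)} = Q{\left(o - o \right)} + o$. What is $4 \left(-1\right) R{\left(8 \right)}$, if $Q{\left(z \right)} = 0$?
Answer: $-32$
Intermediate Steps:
$R{\left(o \right)} = o$ ($R{\left(o \right)} = 0 + o = o$)
$4 \left(-1\right) R{\left(8 \right)} = 4 \left(-1\right) 8 = \left(-4\right) 8 = -32$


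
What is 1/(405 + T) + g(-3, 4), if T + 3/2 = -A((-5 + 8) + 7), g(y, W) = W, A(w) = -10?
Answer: 3310/827 ≈ 4.0024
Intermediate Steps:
T = 17/2 (T = -3/2 - 1*(-10) = -3/2 + 10 = 17/2 ≈ 8.5000)
1/(405 + T) + g(-3, 4) = 1/(405 + 17/2) + 4 = 1/(827/2) + 4 = 2/827 + 4 = 3310/827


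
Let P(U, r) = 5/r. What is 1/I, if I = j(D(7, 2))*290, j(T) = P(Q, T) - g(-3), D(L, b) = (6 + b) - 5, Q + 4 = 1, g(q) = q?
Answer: 3/4060 ≈ 0.00073892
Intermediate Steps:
Q = -3 (Q = -4 + 1 = -3)
D(L, b) = 1 + b
j(T) = 3 + 5/T (j(T) = 5/T - 1*(-3) = 5/T + 3 = 3 + 5/T)
I = 4060/3 (I = (3 + 5/(1 + 2))*290 = (3 + 5/3)*290 = (14/3)*290 = 4060/3 ≈ 1353.3)
1/I = 1/(4060/3) = 3/4060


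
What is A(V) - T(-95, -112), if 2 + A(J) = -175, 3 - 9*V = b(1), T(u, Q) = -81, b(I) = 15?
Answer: -96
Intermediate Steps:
V = -4/3 (V = ⅓ - ⅑*15 = ⅓ - 5/3 = -4/3 ≈ -1.3333)
A(J) = -177 (A(J) = -2 - 175 = -177)
A(V) - T(-95, -112) = -177 - 1*(-81) = -177 + 81 = -96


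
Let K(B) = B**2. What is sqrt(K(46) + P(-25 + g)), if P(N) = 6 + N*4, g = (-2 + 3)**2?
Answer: sqrt(2026) ≈ 45.011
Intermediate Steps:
g = 1 (g = 1**2 = 1)
P(N) = 6 + 4*N
sqrt(K(46) + P(-25 + g)) = sqrt(46**2 + (6 + 4*(-25 + 1))) = sqrt(2116 + (6 + 4*(-24))) = sqrt(2116 + (6 - 96)) = sqrt(2116 - 90) = sqrt(2026)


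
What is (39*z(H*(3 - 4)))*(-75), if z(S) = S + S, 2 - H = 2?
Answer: 0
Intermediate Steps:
H = 0 (H = 2 - 1*2 = 2 - 2 = 0)
z(S) = 2*S
(39*z(H*(3 - 4)))*(-75) = (39*(2*(0*(3 - 4))))*(-75) = (39*(2*(0*(-1))))*(-75) = (39*(2*0))*(-75) = (39*0)*(-75) = 0*(-75) = 0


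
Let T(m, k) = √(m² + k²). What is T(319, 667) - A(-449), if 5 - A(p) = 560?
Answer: 555 + 145*√26 ≈ 1294.4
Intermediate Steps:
A(p) = -555 (A(p) = 5 - 1*560 = 5 - 560 = -555)
T(m, k) = √(k² + m²)
T(319, 667) - A(-449) = √(667² + 319²) - 1*(-555) = √(444889 + 101761) + 555 = √546650 + 555 = 145*√26 + 555 = 555 + 145*√26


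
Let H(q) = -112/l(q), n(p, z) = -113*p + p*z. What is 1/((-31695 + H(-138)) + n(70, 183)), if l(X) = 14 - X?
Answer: -19/509119 ≈ -3.7319e-5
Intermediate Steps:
H(q) = -112/(14 - q)
1/((-31695 + H(-138)) + n(70, 183)) = 1/((-31695 + 112/(-14 - 138)) + 70*(-113 + 183)) = 1/((-31695 + 112/(-152)) + 70*70) = 1/((-31695 + 112*(-1/152)) + 4900) = 1/((-31695 - 14/19) + 4900) = 1/(-602219/19 + 4900) = 1/(-509119/19) = -19/509119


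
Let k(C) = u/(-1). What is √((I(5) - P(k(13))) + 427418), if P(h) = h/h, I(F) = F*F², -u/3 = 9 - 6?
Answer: √427542 ≈ 653.87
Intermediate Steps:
u = -9 (u = -3*(9 - 6) = -3*3 = -9)
I(F) = F³
k(C) = 9 (k(C) = -9/(-1) = -9*(-1) = 9)
P(h) = 1
√((I(5) - P(k(13))) + 427418) = √((5³ - 1*1) + 427418) = √((125 - 1) + 427418) = √(124 + 427418) = √427542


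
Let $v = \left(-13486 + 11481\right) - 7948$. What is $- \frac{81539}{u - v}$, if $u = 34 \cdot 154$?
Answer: $- \frac{81539}{15189} \approx -5.3683$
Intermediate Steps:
$u = 5236$
$v = -9953$ ($v = -2005 - 7948 = -9953$)
$- \frac{81539}{u - v} = - \frac{81539}{5236 - -9953} = - \frac{81539}{5236 + 9953} = - \frac{81539}{15189}$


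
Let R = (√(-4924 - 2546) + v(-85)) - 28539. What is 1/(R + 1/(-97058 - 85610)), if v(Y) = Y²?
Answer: -79021887636556/1684300208624678921 - 33367598224*I*√830/5052900625874036763 ≈ -4.6917e-5 - 1.9025e-7*I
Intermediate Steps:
R = -21314 + 3*I*√830 (R = (√(-4924 - 2546) + (-85)²) - 28539 = (√(-7470) + 7225) - 28539 = (3*I*√830 + 7225) - 28539 = (7225 + 3*I*√830) - 28539 = -21314 + 3*I*√830 ≈ -21314.0 + 86.429*I)
1/(R + 1/(-97058 - 85610)) = 1/((-21314 + 3*I*√830) + 1/(-97058 - 85610)) = 1/((-21314 + 3*I*√830) + 1/(-182668)) = 1/((-21314 + 3*I*√830) - 1/182668) = 1/(-3893385753/182668 + 3*I*√830)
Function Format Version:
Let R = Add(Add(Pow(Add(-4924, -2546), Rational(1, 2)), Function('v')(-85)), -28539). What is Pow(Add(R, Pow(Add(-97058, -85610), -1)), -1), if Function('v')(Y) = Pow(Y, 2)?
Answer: Add(Rational(-79021887636556, 1684300208624678921), Mul(Rational(-33367598224, 5052900625874036763), I, Pow(830, Rational(1, 2)))) ≈ Add(-4.6917e-5, Mul(-1.9025e-7, I))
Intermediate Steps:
R = Add(-21314, Mul(3, I, Pow(830, Rational(1, 2)))) (R = Add(Add(Pow(Add(-4924, -2546), Rational(1, 2)), Pow(-85, 2)), -28539) = Add(Add(Pow(-7470, Rational(1, 2)), 7225), -28539) = Add(Add(Mul(3, I, Pow(830, Rational(1, 2))), 7225), -28539) = Add(Add(7225, Mul(3, I, Pow(830, Rational(1, 2)))), -28539) = Add(-21314, Mul(3, I, Pow(830, Rational(1, 2)))) ≈ Add(-21314., Mul(86.429, I)))
Pow(Add(R, Pow(Add(-97058, -85610), -1)), -1) = Pow(Add(Add(-21314, Mul(3, I, Pow(830, Rational(1, 2)))), Pow(Add(-97058, -85610), -1)), -1) = Pow(Add(Add(-21314, Mul(3, I, Pow(830, Rational(1, 2)))), Pow(-182668, -1)), -1) = Pow(Add(Add(-21314, Mul(3, I, Pow(830, Rational(1, 2)))), Rational(-1, 182668)), -1) = Pow(Add(Rational(-3893385753, 182668), Mul(3, I, Pow(830, Rational(1, 2)))), -1)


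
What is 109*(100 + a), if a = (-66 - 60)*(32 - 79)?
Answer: 656398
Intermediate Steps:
a = 5922 (a = -126*(-47) = 5922)
109*(100 + a) = 109*(100 + 5922) = 109*6022 = 656398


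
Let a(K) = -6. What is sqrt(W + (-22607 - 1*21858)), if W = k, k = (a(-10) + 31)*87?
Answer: I*sqrt(42290) ≈ 205.65*I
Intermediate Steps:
k = 2175 (k = (-6 + 31)*87 = 25*87 = 2175)
W = 2175
sqrt(W + (-22607 - 1*21858)) = sqrt(2175 + (-22607 - 1*21858)) = sqrt(2175 + (-22607 - 21858)) = sqrt(2175 - 44465) = sqrt(-42290) = I*sqrt(42290)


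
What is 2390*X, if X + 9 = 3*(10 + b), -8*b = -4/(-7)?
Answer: 347745/7 ≈ 49678.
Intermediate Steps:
b = -1/14 (b = -(-1)/(2*(-7)) = -(-1)*(-1)/(2*7) = -⅛*4/7 = -1/14 ≈ -0.071429)
X = 291/14 (X = -9 + 3*(10 - 1/14) = -9 + 3*(139/14) = -9 + 417/14 = 291/14 ≈ 20.786)
2390*X = 2390*(291/14) = 347745/7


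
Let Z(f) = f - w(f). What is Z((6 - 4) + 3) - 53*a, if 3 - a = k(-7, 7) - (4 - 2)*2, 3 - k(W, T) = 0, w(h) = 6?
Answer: -213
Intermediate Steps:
k(W, T) = 3 (k(W, T) = 3 - 1*0 = 3 + 0 = 3)
Z(f) = -6 + f (Z(f) = f - 1*6 = f - 6 = -6 + f)
a = 4 (a = 3 - (3 - (4 - 2)*2) = 3 - (3 - 2*2) = 3 - (3 - 1*4) = 3 - (3 - 4) = 3 - 1*(-1) = 3 + 1 = 4)
Z((6 - 4) + 3) - 53*a = (-6 + ((6 - 4) + 3)) - 53*4 = (-6 + (2 + 3)) - 212 = (-6 + 5) - 212 = -1 - 212 = -213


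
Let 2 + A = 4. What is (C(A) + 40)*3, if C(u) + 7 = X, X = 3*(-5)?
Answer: 54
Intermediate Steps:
A = 2 (A = -2 + 4 = 2)
X = -15
C(u) = -22 (C(u) = -7 - 15 = -22)
(C(A) + 40)*3 = (-22 + 40)*3 = 18*3 = 54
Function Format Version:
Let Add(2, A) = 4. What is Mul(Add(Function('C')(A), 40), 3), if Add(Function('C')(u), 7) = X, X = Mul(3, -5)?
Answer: 54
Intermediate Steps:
A = 2 (A = Add(-2, 4) = 2)
X = -15
Function('C')(u) = -22 (Function('C')(u) = Add(-7, -15) = -22)
Mul(Add(Function('C')(A), 40), 3) = Mul(Add(-22, 40), 3) = Mul(18, 3) = 54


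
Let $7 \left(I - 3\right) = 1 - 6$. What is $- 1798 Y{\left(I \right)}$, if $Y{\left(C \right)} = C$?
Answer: $- \frac{28768}{7} \approx -4109.7$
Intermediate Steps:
$I = \frac{16}{7}$ ($I = 3 + \frac{1 - 6}{7} = 3 + \frac{1}{7} \left(-5\right) = 3 - \frac{5}{7} = \frac{16}{7} \approx 2.2857$)
$- 1798 Y{\left(I \right)} = \left(-1798\right) \frac{16}{7} = - \frac{28768}{7}$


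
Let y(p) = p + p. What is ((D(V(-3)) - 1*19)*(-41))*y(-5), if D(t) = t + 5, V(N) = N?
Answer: -6970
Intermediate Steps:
y(p) = 2*p
D(t) = 5 + t
((D(V(-3)) - 1*19)*(-41))*y(-5) = (((5 - 3) - 1*19)*(-41))*(2*(-5)) = ((2 - 19)*(-41))*(-10) = -17*(-41)*(-10) = 697*(-10) = -6970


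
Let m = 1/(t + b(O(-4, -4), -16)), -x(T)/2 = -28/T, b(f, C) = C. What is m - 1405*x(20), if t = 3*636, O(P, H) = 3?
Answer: -7443127/1892 ≈ -3934.0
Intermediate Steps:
t = 1908
x(T) = 56/T (x(T) = -(-56)/T = 56/T)
m = 1/1892 (m = 1/(1908 - 16) = 1/1892 ≈ 0.00052854)
m - 1405*x(20) = 1/1892 - 78680/20 = 1/1892 - 1405*14/5 = 1/1892 - 3934 = -7443127/1892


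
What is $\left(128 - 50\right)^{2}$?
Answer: $6084$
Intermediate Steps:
$\left(128 - 50\right)^{2} = 78^{2} = 6084$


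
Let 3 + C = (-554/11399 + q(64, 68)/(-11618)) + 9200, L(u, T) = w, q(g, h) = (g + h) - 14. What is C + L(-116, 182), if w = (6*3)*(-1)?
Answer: 607800033862/66216791 ≈ 9178.9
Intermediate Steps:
q(g, h) = -14 + g + h
w = -18 (w = 18*(-1) = -18)
L(u, T) = -18
C = 608991936100/66216791 (C = -3 + ((-554/11399 + (-14 + 64 + 68)/(-11618)) + 9200) = -3 + ((-554*1/11399 + 118*(-1/11618)) + 9200) = -3 + ((-554/11399 - 59/5809) + 9200) = -3 + (-3890727/66216791 + 9200) = -3 + 609190586473/66216791 = 608991936100/66216791 ≈ 9196.9)
C + L(-116, 182) = 608991936100/66216791 - 18 = 607800033862/66216791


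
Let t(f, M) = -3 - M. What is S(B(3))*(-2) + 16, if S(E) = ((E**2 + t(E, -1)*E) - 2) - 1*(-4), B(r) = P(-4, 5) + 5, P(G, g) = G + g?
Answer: -36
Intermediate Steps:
B(r) = 6 (B(r) = (-4 + 5) + 5 = 1 + 5 = 6)
S(E) = 2 + E**2 - 2*E (S(E) = ((E**2 + (-3 - 1*(-1))*E) - 2) - 1*(-4) = ((E**2 + (-3 + 1)*E) - 2) + 4 = ((E**2 - 2*E) - 2) + 4 = (-2 + E**2 - 2*E) + 4 = 2 + E**2 - 2*E)
S(B(3))*(-2) + 16 = (2 + 6**2 - 2*6)*(-2) + 16 = (2 + 36 - 12)*(-2) + 16 = 26*(-2) + 16 = -52 + 16 = -36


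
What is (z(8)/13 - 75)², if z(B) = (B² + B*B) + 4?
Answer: 710649/169 ≈ 4205.0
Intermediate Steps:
z(B) = 4 + 2*B² (z(B) = (B² + B²) + 4 = 2*B² + 4 = 4 + 2*B²)
(z(8)/13 - 75)² = ((4 + 2*8²)/13 - 75)² = ((4 + 2*64)*(1/13) - 75)² = ((4 + 128)*(1/13) - 75)² = (132*(1/13) - 75)² = (132/13 - 75)² = (-843/13)² = 710649/169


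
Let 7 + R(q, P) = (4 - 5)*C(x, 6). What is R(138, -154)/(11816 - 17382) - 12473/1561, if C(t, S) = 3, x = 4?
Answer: -34704554/4344263 ≈ -7.9886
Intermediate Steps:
R(q, P) = -10 (R(q, P) = -7 + (4 - 5)*3 = -7 - 1*3 = -7 - 3 = -10)
R(138, -154)/(11816 - 17382) - 12473/1561 = -10/(11816 - 17382) - 12473/1561 = -10/(-5566) - 12473*1/1561 = -10*(-1/5566) - 12473/1561 = 5/2783 - 12473/1561 = -34704554/4344263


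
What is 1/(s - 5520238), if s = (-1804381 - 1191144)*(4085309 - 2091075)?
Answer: -1/5973783323088 ≈ -1.6740e-13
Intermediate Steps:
s = -5973777802850 (s = -2995525*1994234 = -5973777802850)
1/(s - 5520238) = 1/(-5973777802850 - 5520238) = 1/(-5973783323088) = -1/5973783323088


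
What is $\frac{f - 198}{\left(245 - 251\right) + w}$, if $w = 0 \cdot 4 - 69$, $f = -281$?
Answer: $\frac{479}{75} \approx 6.3867$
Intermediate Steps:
$w = -69$ ($w = 0 - 69 = -69$)
$\frac{f - 198}{\left(245 - 251\right) + w} = \frac{-281 - 198}{\left(245 - 251\right) - 69} = - \frac{479}{-6 - 69} = - \frac{479}{-75} = \left(-479\right) \left(- \frac{1}{75}\right) = \frac{479}{75}$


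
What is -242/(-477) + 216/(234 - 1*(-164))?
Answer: 99674/94923 ≈ 1.0501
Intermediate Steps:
-242/(-477) + 216/(234 - 1*(-164)) = -242*(-1/477) + 216/(234 + 164) = 242/477 + 216/398 = 242/477 + 216*(1/398) = 242/477 + 108/199 = 99674/94923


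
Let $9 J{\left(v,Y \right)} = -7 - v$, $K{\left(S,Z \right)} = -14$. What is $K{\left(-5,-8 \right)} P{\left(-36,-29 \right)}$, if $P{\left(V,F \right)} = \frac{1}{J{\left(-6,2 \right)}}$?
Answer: $126$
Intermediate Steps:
$J{\left(v,Y \right)} = - \frac{7}{9} - \frac{v}{9}$ ($J{\left(v,Y \right)} = \frac{-7 - v}{9} = - \frac{7}{9} - \frac{v}{9}$)
$P{\left(V,F \right)} = -9$ ($P{\left(V,F \right)} = \frac{1}{- \frac{7}{9} - - \frac{2}{3}} = \frac{1}{- \frac{7}{9} + \frac{2}{3}} = \frac{1}{- \frac{1}{9}} = -9$)
$K{\left(-5,-8 \right)} P{\left(-36,-29 \right)} = \left(-14\right) \left(-9\right) = 126$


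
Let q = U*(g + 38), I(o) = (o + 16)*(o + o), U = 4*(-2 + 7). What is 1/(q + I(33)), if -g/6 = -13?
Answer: 1/5554 ≈ 0.00018005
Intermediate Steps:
g = 78 (g = -6*(-13) = 78)
U = 20 (U = 4*5 = 20)
I(o) = 2*o*(16 + o) (I(o) = (16 + o)*(2*o) = 2*o*(16 + o))
q = 2320 (q = 20*(78 + 38) = 20*116 = 2320)
1/(q + I(33)) = 1/(2320 + 2*33*(16 + 33)) = 1/(2320 + 2*33*49) = 1/(2320 + 3234) = 1/5554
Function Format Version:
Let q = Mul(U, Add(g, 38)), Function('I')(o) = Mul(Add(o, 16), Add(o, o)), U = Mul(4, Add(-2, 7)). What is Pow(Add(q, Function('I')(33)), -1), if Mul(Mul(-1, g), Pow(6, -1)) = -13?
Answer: Rational(1, 5554) ≈ 0.00018005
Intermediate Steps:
g = 78 (g = Mul(-6, -13) = 78)
U = 20 (U = Mul(4, 5) = 20)
Function('I')(o) = Mul(2, o, Add(16, o)) (Function('I')(o) = Mul(Add(16, o), Mul(2, o)) = Mul(2, o, Add(16, o)))
q = 2320 (q = Mul(20, Add(78, 38)) = Mul(20, 116) = 2320)
Pow(Add(q, Function('I')(33)), -1) = Pow(Add(2320, Mul(2, 33, Add(16, 33))), -1) = Pow(Add(2320, Mul(2, 33, 49)), -1) = Pow(Add(2320, 3234), -1) = Pow(5554, -1) = Rational(1, 5554)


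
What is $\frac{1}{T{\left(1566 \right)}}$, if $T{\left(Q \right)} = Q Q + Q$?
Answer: $\frac{1}{2453922} \approx 4.0751 \cdot 10^{-7}$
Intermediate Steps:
$T{\left(Q \right)} = Q + Q^{2}$ ($T{\left(Q \right)} = Q^{2} + Q = Q + Q^{2}$)
$\frac{1}{T{\left(1566 \right)}} = \frac{1}{1566 \left(1 + 1566\right)} = \frac{1}{1566 \cdot 1567} = \frac{1}{2453922}$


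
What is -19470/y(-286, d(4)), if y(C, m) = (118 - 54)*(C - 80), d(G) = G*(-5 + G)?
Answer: 3245/3904 ≈ 0.83120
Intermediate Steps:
y(C, m) = -5120 + 64*C (y(C, m) = 64*(-80 + C) = -5120 + 64*C)
-19470/y(-286, d(4)) = -19470/(-5120 + 64*(-286)) = -19470/(-5120 - 18304) = -19470/(-23424) = -19470*(-1/23424) = 3245/3904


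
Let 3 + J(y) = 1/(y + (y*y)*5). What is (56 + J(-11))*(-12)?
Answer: -62966/99 ≈ -636.02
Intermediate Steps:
J(y) = -3 + 1/(y + 5*y**2) (J(y) = -3 + 1/(y + (y*y)*5) = -3 + 1/(y + y**2*5) = -3 + 1/(y + 5*y**2))
(56 + J(-11))*(-12) = (56 + (1 - 15*(-11)**2 - 3*(-11))/((-11)*(1 + 5*(-11))))*(-12) = (56 - (1 - 15*121 + 33)/(11*(1 - 55)))*(-12) = (56 - 1/11*(1 - 1815 + 33)/(-54))*(-12) = (56 - 1/11*(-1/54)*(-1781))*(-12) = (56 - 1781/594)*(-12) = (31483/594)*(-12) = -62966/99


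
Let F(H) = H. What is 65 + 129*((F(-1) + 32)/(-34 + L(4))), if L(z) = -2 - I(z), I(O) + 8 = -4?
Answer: -813/8 ≈ -101.63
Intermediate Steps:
I(O) = -12 (I(O) = -8 - 4 = -12)
L(z) = 10 (L(z) = -2 - 1*(-12) = -2 + 12 = 10)
65 + 129*((F(-1) + 32)/(-34 + L(4))) = 65 + 129*((-1 + 32)/(-34 + 10)) = 65 + 129*(31/(-24)) = 65 + 129*(31*(-1/24)) = 65 + 129*(-31/24) = 65 - 1333/8 = -813/8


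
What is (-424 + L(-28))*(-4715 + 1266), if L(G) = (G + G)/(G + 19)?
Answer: 12968240/9 ≈ 1.4409e+6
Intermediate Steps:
L(G) = 2*G/(19 + G) (L(G) = (2*G)/(19 + G) = 2*G/(19 + G))
(-424 + L(-28))*(-4715 + 1266) = (-424 + 2*(-28)/(19 - 28))*(-4715 + 1266) = (-424 + 2*(-28)/(-9))*(-3449) = (-424 + 2*(-28)*(-1/9))*(-3449) = (-424 + 56/9)*(-3449) = -3760/9*(-3449) = 12968240/9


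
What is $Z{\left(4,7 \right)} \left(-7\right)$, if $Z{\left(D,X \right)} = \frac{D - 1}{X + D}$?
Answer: $- \frac{21}{11} \approx -1.9091$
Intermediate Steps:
$Z{\left(D,X \right)} = \frac{-1 + D}{D + X}$
$Z{\left(4,7 \right)} \left(-7\right) = \frac{-1 + 4}{4 + 7} \left(-7\right) = \frac{1}{11} \cdot 3 \left(-7\right) = \frac{3}{11} \left(-7\right) = - \frac{21}{11}$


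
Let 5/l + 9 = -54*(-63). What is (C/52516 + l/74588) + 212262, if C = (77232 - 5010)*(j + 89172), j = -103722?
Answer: 638786875272829577/3322649035836 ≈ 1.9225e+5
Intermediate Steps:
C = -1050830100 (C = (77232 - 5010)*(-103722 + 89172) = 72222*(-14550) = -1050830100)
l = 5/3393 (l = 5/(-9 - 54*(-63)) = 5/(-9 + 3402) = 5/3393 ≈ 0.0014736)
(C/52516 + l/74588) + 212262 = (-1050830100/52516 + (5/3393)/74588) + 212262 = (-1050830100*1/52516 + (5/3393)*(1/74588)) + 212262 = (-262707525/13129 + 5/253077084) + 212262 = -66485254371791455/3322649035836 + 212262 = 638786875272829577/3322649035836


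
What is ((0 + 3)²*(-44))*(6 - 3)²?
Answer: -3564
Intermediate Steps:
((0 + 3)²*(-44))*(6 - 3)² = (3²*(-44))*3² = (9*(-44))*9 = -396*9 = -3564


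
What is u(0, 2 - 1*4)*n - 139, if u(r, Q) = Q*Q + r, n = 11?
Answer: -95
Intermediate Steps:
u(r, Q) = r + Q² (u(r, Q) = Q² + r = r + Q²)
u(0, 2 - 1*4)*n - 139 = (0 + (2 - 1*4)²)*11 - 139 = (0 + (2 - 4)²)*11 - 139 = (0 + (-2)²)*11 - 139 = (0 + 4)*11 - 139 = 4*11 - 139 = 44 - 139 = -95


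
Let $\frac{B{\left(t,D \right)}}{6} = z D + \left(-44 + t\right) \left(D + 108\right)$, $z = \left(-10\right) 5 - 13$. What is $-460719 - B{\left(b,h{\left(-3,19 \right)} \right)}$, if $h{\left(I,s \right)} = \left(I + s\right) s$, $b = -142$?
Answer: $113985$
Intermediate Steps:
$h{\left(I,s \right)} = s \left(I + s\right)$
$z = -63$ ($z = -50 - 13 = -63$)
$B{\left(t,D \right)} = - 378 D + 6 \left(-44 + t\right) \left(108 + D\right)$ ($B{\left(t,D \right)} = 6 \left(- 63 D + \left(-44 + t\right) \left(D + 108\right)\right) = 6 \left(- 63 D + \left(-44 + t\right) \left(108 + D\right)\right) = - 378 D + 6 \left(-44 + t\right) \left(108 + D\right)$)
$-460719 - B{\left(b,h{\left(-3,19 \right)} \right)} = -460719 - \left(-28512 - 642 \cdot 19 \left(-3 + 19\right) + 648 \left(-142\right) + 6 \cdot 19 \left(-3 + 19\right) \left(-142\right)\right) = -460719 - \left(-28512 - 642 \cdot 19 \cdot 16 - 92016 + 6 \cdot 19 \cdot 16 \left(-142\right)\right) = -460719 - \left(-28512 - 195168 - 92016 + 6 \cdot 304 \left(-142\right)\right) = -460719 - \left(-28512 - 195168 - 92016 - 259008\right) = -460719 - -574704 = -460719 + 574704 = 113985$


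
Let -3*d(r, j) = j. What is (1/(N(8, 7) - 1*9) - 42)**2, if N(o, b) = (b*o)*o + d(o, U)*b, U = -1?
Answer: 3091916025/1752976 ≈ 1763.8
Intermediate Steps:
d(r, j) = -j/3
N(o, b) = b/3 + b*o**2 (N(o, b) = (b*o)*o + (-1/3*(-1))*b = b*o**2 + b/3 = b/3 + b*o**2)
(1/(N(8, 7) - 1*9) - 42)**2 = (1/(7*(1/3 + 8**2) - 1*9) - 42)**2 = (1/(7*(1/3 + 64) - 9) - 42)**2 = (1/(7*(193/3) - 9) - 42)**2 = (1/(1351/3 - 9) - 42)**2 = (1/(1324/3) - 42)**2 = (3/1324 - 42)**2 = (-55605/1324)**2 = 3091916025/1752976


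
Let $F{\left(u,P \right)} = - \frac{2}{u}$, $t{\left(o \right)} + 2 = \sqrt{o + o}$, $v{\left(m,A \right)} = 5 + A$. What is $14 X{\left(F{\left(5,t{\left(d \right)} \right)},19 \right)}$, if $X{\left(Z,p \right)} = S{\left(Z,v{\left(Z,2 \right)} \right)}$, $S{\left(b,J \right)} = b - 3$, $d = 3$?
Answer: $- \frac{238}{5} \approx -47.6$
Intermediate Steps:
$S{\left(b,J \right)} = -3 + b$
$t{\left(o \right)} = -2 + \sqrt{2} \sqrt{o}$ ($t{\left(o \right)} = -2 + \sqrt{o + o} = -2 + \sqrt{2 o} = -2 + \sqrt{2} \sqrt{o}$)
$X{\left(Z,p \right)} = -3 + Z$
$14 X{\left(F{\left(5,t{\left(d \right)} \right)},19 \right)} = 14 \left(-3 - \frac{2}{5}\right) = 14 \left(- \frac{17}{5}\right) = - \frac{238}{5}$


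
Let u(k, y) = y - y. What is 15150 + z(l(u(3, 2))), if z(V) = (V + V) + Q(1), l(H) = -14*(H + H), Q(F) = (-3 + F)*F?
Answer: 15148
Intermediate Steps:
Q(F) = F*(-3 + F)
u(k, y) = 0
l(H) = -28*H
z(V) = -2 + 2*V (z(V) = (V + V) + 1*(-3 + 1) = 2*V + 1*(-2) = 2*V - 2 = -2 + 2*V)
15150 + z(l(u(3, 2))) = 15150 + (-2 + 2*(-28*0)) = 15150 + (-2 + 2*0) = 15150 + (-2 + 0) = 15150 - 2 = 15148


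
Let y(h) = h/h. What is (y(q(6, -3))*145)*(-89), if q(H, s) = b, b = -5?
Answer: -12905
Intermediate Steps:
q(H, s) = -5
y(h) = 1
(y(q(6, -3))*145)*(-89) = (1*145)*(-89) = 145*(-89) = -12905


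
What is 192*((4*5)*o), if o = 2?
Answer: 7680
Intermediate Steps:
192*((4*5)*o) = 192*((4*5)*2) = 192*(20*2) = 192*40 = 7680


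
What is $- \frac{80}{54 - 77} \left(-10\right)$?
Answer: $- \frac{800}{23} \approx -34.783$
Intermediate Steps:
$- \frac{80}{54 - 77} \left(-10\right) = - \frac{80}{-23} \left(-10\right) = \left(-80\right) \left(- \frac{1}{23}\right) \left(-10\right) = \frac{80}{23} \left(-10\right) = - \frac{800}{23}$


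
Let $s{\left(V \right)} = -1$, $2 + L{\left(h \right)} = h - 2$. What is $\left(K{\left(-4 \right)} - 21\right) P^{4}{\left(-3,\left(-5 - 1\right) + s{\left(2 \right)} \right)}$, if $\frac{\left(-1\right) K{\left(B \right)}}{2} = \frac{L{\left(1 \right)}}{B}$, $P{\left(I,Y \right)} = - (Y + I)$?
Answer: $-225000$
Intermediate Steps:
$L{\left(h \right)} = -4 + h$ ($L{\left(h \right)} = -2 + \left(h - 2\right) = -2 + \left(-2 + h\right) = -4 + h$)
$P{\left(I,Y \right)} = - I - Y$ ($P{\left(I,Y \right)} = - (I + Y) = - I - Y$)
$K{\left(B \right)} = \frac{6}{B}$ ($K{\left(B \right)} = - 2 \frac{-4 + 1}{B} = - 2 \left(- \frac{3}{B}\right) = \frac{6}{B}$)
$\left(K{\left(-4 \right)} - 21\right) P^{4}{\left(-3,\left(-5 - 1\right) + s{\left(2 \right)} \right)} = \left(\frac{6}{-4} - 21\right) \left(\left(-1\right) \left(-3\right) - \left(\left(-5 - 1\right) - 1\right)\right)^{4} = \left(6 \left(- \frac{1}{4}\right) - 21\right) \left(3 - \left(-6 - 1\right)\right)^{4} = \left(- \frac{3}{2} - 21\right) \left(3 - -7\right)^{4} = - \frac{45 \left(3 + 7\right)^{4}}{2} = - \frac{45 \cdot 10^{4}}{2} = \left(- \frac{45}{2}\right) 10000 = -225000$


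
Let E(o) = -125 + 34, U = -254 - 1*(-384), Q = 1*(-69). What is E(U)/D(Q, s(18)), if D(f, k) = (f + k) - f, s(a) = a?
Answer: -91/18 ≈ -5.0556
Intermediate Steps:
Q = -69
U = 130 (U = -254 + 384 = 130)
D(f, k) = k
E(o) = -91
E(U)/D(Q, s(18)) = -91/18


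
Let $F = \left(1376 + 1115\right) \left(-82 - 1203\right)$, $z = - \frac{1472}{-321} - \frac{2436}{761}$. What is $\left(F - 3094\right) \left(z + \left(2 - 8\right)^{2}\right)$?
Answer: $- \frac{29260320646208}{244281} \approx -1.1978 \cdot 10^{8}$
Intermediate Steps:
$z = \frac{338236}{244281}$ ($z = \left(-1472\right) \left(- \frac{1}{321}\right) - \frac{2436}{761} = \frac{1472}{321} - \frac{2436}{761} = \frac{338236}{244281} \approx 1.3846$)
$F = -3200935$ ($F = 2491 \left(-1285\right) = -3200935$)
$\left(F - 3094\right) \left(z + \left(2 - 8\right)^{2}\right) = \left(-3200935 - 3094\right) \left(\frac{338236}{244281} + \left(2 - 8\right)^{2}\right) = - 3204029 \left(\frac{338236}{244281} + \left(-6\right)^{2}\right) = - 3204029 \left(\frac{338236}{244281} + 36\right) = \left(-3204029\right) \frac{9132352}{244281} = - \frac{29260320646208}{244281}$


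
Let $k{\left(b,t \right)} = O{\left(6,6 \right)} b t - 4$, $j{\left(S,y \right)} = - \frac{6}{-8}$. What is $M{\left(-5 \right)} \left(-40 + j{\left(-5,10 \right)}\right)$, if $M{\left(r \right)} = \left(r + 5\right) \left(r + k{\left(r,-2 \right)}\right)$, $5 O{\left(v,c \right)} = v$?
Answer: $0$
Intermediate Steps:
$O{\left(v,c \right)} = \frac{v}{5}$
$j{\left(S,y \right)} = \frac{3}{4}$ ($j{\left(S,y \right)} = \left(-6\right) \left(- \frac{1}{8}\right) = \frac{3}{4}$)
$k{\left(b,t \right)} = -4 + \frac{6 b t}{5}$ ($k{\left(b,t \right)} = \frac{1}{5} \cdot 6 b t - 4 = \frac{6 b}{5} t - 4 = \frac{6 b t}{5} - 4 = -4 + \frac{6 b t}{5}$)
$M{\left(r \right)} = \left(-4 - \frac{7 r}{5}\right) \left(5 + r\right)$ ($M{\left(r \right)} = \left(r + 5\right) \left(r + \left(-4 + \frac{6}{5} r \left(-2\right)\right)\right) = \left(5 + r\right) \left(r - \left(4 + \frac{12 r}{5}\right)\right) = \left(5 + r\right) \left(-4 - \frac{7 r}{5}\right) = \left(-4 - \frac{7 r}{5}\right) \left(5 + r\right)$)
$M{\left(-5 \right)} \left(-40 + j{\left(-5,10 \right)}\right) = \left(-20 - -55 - \frac{7 \left(-5\right)^{2}}{5}\right) \left(-40 + \frac{3}{4}\right) = \left(-20 + 55 - 35\right) \left(- \frac{157}{4}\right) = 0 \left(- \frac{157}{4}\right) = 0$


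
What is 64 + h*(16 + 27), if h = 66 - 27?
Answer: 1741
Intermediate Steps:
h = 39
64 + h*(16 + 27) = 64 + 39*(16 + 27) = 64 + 39*43 = 64 + 1677 = 1741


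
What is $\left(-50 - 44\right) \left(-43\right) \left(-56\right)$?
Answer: $-226352$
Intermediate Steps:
$\left(-50 - 44\right) \left(-43\right) \left(-56\right) = \left(-94\right) \left(-43\right) \left(-56\right) = 4042 \left(-56\right) = -226352$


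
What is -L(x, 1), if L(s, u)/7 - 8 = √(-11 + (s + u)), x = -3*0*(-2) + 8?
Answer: -56 - 7*I*√2 ≈ -56.0 - 9.8995*I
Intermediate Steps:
x = 8 (x = 0*(-2) + 8 = 0 + 8 = 8)
L(s, u) = 56 + 7*√(-11 + s + u) (L(s, u) = 56 + 7*√(-11 + (s + u)) = 56 + 7*√(-11 + s + u))
-L(x, 1) = -(56 + 7*√(-11 + 8 + 1)) = -(56 + 7*√(-2)) = -(56 + 7*(I*√2)) = -(56 + 7*I*√2) = -56 - 7*I*√2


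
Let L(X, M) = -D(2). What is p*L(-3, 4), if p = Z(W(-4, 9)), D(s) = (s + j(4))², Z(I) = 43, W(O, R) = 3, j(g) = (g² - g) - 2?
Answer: -6192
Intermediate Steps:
j(g) = -2 + g² - g
D(s) = (10 + s)² (D(s) = (s + (-2 + 4² - 1*4))² = (s + (-2 + 16 - 4))² = (s + 10)² = (10 + s)²)
L(X, M) = -144 (L(X, M) = -(10 + 2)² = -1*12² = -1*144 = -144)
p = 43
p*L(-3, 4) = 43*(-144) = -6192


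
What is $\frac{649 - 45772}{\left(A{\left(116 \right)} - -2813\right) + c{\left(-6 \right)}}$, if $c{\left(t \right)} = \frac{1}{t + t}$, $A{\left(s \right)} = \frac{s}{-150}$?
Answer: $- \frac{13536900}{843643} \approx -16.046$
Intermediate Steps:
$A{\left(s \right)} = - \frac{s}{150}$ ($A{\left(s \right)} = s \left(- \frac{1}{150}\right) = - \frac{s}{150}$)
$c{\left(t \right)} = \frac{1}{2 t}$
$\frac{649 - 45772}{\left(A{\left(116 \right)} - -2813\right) + c{\left(-6 \right)}} = \frac{649 - 45772}{\left(\left(- \frac{1}{150}\right) 116 - -2813\right) + \frac{1}{2 \left(-6\right)}} = - \frac{45123}{\left(- \frac{58}{75} + 2813\right) + \frac{1}{2} \left(- \frac{1}{6}\right)} = - \frac{45123}{\frac{210917}{75} - \frac{1}{12}} = - \frac{45123}{\frac{843643}{300}} = \left(-45123\right) \frac{300}{843643} = - \frac{13536900}{843643}$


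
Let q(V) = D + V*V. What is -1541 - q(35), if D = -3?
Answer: -2763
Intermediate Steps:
q(V) = -3 + V**2 (q(V) = -3 + V*V = -3 + V**2)
-1541 - q(35) = -1541 - (-3 + 35**2) = -1541 - (-3 + 1225) = -1541 - 1*1222 = -1541 - 1222 = -2763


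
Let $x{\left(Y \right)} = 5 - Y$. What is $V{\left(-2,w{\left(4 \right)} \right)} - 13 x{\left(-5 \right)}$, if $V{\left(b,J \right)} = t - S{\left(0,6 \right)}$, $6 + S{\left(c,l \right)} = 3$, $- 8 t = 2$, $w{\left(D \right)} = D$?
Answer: $- \frac{509}{4} \approx -127.25$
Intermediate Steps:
$t = - \frac{1}{4}$ ($t = \left(- \frac{1}{8}\right) 2 = - \frac{1}{4} \approx -0.25$)
$S{\left(c,l \right)} = -3$ ($S{\left(c,l \right)} = -6 + 3 = -3$)
$V{\left(b,J \right)} = \frac{11}{4}$ ($V{\left(b,J \right)} = - \frac{1}{4} - -3 = - \frac{1}{4} + 3 = \frac{11}{4}$)
$V{\left(-2,w{\left(4 \right)} \right)} - 13 x{\left(-5 \right)} = \frac{11}{4} - 13 \left(5 - -5\right) = \frac{11}{4} - 13 \left(5 + 5\right) = \frac{11}{4} - 130 = - \frac{509}{4}$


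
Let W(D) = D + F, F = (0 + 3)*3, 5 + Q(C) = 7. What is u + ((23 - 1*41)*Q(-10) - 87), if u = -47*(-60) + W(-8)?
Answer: 2698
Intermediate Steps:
Q(C) = 2 (Q(C) = -5 + 7 = 2)
F = 9 (F = 3*3 = 9)
W(D) = 9 + D (W(D) = D + 9 = 9 + D)
u = 2821 (u = -47*(-60) + (9 - 8) = 2820 + 1 = 2821)
u + ((23 - 1*41)*Q(-10) - 87) = 2821 + ((23 - 1*41)*2 - 87) = 2821 + ((23 - 41)*2 - 87) = 2821 + (-18*2 - 87) = 2821 + (-36 - 87) = 2821 - 123 = 2698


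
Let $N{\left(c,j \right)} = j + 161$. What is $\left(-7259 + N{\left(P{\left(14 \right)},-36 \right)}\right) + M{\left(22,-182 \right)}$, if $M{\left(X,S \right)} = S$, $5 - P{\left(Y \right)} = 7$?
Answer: $-7316$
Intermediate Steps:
$P{\left(Y \right)} = -2$ ($P{\left(Y \right)} = 5 - 7 = -2$)
$N{\left(c,j \right)} = 161 + j$
$\left(-7259 + N{\left(P{\left(14 \right)},-36 \right)}\right) + M{\left(22,-182 \right)} = \left(-7259 + \left(161 - 36\right)\right) - 182 = \left(-7259 + 125\right) - 182 = -7134 - 182 = -7316$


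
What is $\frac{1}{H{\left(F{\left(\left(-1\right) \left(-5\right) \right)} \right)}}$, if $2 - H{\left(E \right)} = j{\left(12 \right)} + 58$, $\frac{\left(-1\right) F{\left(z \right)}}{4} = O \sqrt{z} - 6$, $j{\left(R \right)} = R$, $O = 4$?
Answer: $- \frac{1}{68} \approx -0.014706$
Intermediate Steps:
$F{\left(z \right)} = 24 - 16 \sqrt{z}$ ($F{\left(z \right)} = - 4 \left(4 \sqrt{z} - 6\right) = - 4 \left(-6 + 4 \sqrt{z}\right) = 24 - 16 \sqrt{z}$)
$H{\left(E \right)} = -68$ ($H{\left(E \right)} = 2 - \left(12 + 58\right) = 2 - 70 = -68$)
$\frac{1}{H{\left(F{\left(\left(-1\right) \left(-5\right) \right)} \right)}} = \frac{1}{-68} = - \frac{1}{68}$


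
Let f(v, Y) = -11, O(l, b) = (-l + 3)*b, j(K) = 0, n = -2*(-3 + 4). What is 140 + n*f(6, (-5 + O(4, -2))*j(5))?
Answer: 162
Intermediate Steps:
n = -2 (n = -2*1 = -2)
O(l, b) = b*(3 - l) (O(l, b) = (3 - l)*b = b*(3 - l))
140 + n*f(6, (-5 + O(4, -2))*j(5)) = 140 - 2*(-11) = 140 + 22 = 162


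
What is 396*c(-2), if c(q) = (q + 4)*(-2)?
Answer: -1584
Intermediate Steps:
c(q) = -8 - 2*q (c(q) = (4 + q)*(-2) = -8 - 2*q)
396*c(-2) = 396*(-8 - 2*(-2)) = 396*(-8 + 4) = 396*(-4) = -1584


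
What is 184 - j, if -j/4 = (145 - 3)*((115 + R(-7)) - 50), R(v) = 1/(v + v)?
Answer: 259444/7 ≈ 37063.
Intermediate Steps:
R(v) = 1/(2*v)
j = -258156/7 (j = -4*(145 - 3)*((115 + (1/2)/(-7)) - 50) = -568*((115 + (1/2)*(-1/7)) - 50) = -568*((115 - 1/14) - 50) = -568*(1609/14 - 50) = -568*909/14 = -4*64539/7 = -258156/7 ≈ -36879.)
184 - j = 184 - 1*(-258156/7) = 184 + 258156/7 = 259444/7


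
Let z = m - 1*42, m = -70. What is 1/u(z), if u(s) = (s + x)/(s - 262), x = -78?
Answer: 187/95 ≈ 1.9684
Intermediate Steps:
z = -112 (z = -70 - 1*42 = -70 - 42 = -112)
u(s) = (-78 + s)/(-262 + s) (u(s) = (s - 78)/(s - 262) = (-78 + s)/(-262 + s))
1/u(z) = 1/((-78 - 112)/(-262 - 112)) = 1/(-190/(-374)) = 1/(-1/374*(-190)) = 1/(95/187) = 187/95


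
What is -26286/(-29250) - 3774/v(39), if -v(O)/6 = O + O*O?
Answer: 50773/39000 ≈ 1.3019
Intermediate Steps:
v(O) = -6*O - 6*O² (v(O) = -6*(O + O*O) = -6*(O + O²) = -6*O - 6*O²)
-26286/(-29250) - 3774/v(39) = -26286/(-29250) - 3774*(-1/(234*(1 + 39))) = -26286*(-1/29250) - 3774/((-6*39*40)) = 337/375 - 3774/(-9360) = 337/375 - 3774*(-1/9360) = 337/375 + 629/1560 = 50773/39000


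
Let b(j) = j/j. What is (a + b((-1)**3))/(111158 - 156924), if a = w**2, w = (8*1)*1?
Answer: -65/45766 ≈ -0.0014203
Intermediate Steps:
b(j) = 1
w = 8 (w = 8*1 = 8)
a = 64 (a = 8**2 = 64)
(a + b((-1)**3))/(111158 - 156924) = (64 + 1)/(111158 - 156924) = 65/(-45766) = 65*(-1/45766) = -65/45766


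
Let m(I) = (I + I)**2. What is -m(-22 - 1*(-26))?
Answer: -64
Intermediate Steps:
m(I) = 4*I**2 (m(I) = (2*I)**2 = 4*I**2)
-m(-22 - 1*(-26)) = -4*(-22 - 1*(-26))**2 = -4*(-22 + 26)**2 = -4*4**2 = -4*16 = -1*64 = -64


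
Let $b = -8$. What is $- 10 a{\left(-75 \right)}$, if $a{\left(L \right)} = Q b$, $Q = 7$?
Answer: $560$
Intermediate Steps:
$a{\left(L \right)} = -56$ ($a{\left(L \right)} = 7 \left(-8\right) = -56$)
$- 10 a{\left(-75 \right)} = \left(-10\right) \left(-56\right) = 560$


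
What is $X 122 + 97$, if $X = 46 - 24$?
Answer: $2781$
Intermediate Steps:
$X = 22$
$X 122 + 97 = 22 \cdot 122 + 97 = 2684 + 97 = 2781$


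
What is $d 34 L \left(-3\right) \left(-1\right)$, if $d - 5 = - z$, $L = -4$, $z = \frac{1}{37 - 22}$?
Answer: $- \frac{10064}{5} \approx -2012.8$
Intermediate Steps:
$z = \frac{1}{15} \approx 0.066667$
$d = \frac{74}{15}$ ($d = 5 - \frac{1}{15} = \frac{74}{15} \approx 4.9333$)
$d 34 L \left(-3\right) \left(-1\right) = \frac{74}{15} \cdot 34 \left(-4\right) \left(-3\right) \left(-1\right) = \frac{2516 \cdot 12 \left(-1\right)}{15} = \frac{2516}{15} \left(-12\right) = - \frac{10064}{5}$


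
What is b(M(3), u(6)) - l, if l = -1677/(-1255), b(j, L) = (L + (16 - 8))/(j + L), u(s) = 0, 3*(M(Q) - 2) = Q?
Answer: 5009/3765 ≈ 1.3304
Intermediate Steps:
M(Q) = 2 + Q/3
b(j, L) = (8 + L)/(L + j) (b(j, L) = (L + 8)/(L + j) = (8 + L)/(L + j))
l = 1677/1255 (l = -1677*(-1/1255) = 1677/1255 ≈ 1.3363)
b(M(3), u(6)) - l = (8 + 0)/(0 + (2 + (⅓)*3)) - 1*1677/1255 = 8/(0 + (2 + 1)) - 1677/1255 = 8/(0 + 3) - 1677/1255 = 8/3 - 1677/1255 = 5009/3765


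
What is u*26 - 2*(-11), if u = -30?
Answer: -758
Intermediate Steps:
u*26 - 2*(-11) = -30*26 - 2*(-11) = -780 + 22 = -758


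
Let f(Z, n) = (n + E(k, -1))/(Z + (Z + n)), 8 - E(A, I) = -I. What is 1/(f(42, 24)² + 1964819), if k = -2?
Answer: 11664/22917649777 ≈ 5.0895e-7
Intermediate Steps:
E(A, I) = 8 + I (E(A, I) = 8 - (-1)*I = 8 + I)
f(Z, n) = (7 + n)/(n + 2*Z) (f(Z, n) = (n + (8 - 1))/(Z + (Z + n)) = (n + 7)/(n + 2*Z) = (7 + n)/(n + 2*Z))
1/(f(42, 24)² + 1964819) = 1/(((7 + 24)/(24 + 2*42))² + 1964819) = 1/((31/(24 + 84))² + 1964819) = 1/((31/108)² + 1964819) = 1/(961/11664 + 1964819) = 1/(22917649777/11664) = 11664/22917649777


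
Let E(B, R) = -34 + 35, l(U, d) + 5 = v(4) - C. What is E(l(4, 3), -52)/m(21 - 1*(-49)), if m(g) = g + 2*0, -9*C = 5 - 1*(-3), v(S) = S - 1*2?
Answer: 1/70 ≈ 0.014286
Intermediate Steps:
v(S) = -2 + S (v(S) = S - 2 = -2 + S)
C = -8/9 (C = -(5 - 1*(-3))/9 = -(5 + 3)/9 = -⅑*8 = -8/9 ≈ -0.88889)
l(U, d) = -19/9 (l(U, d) = -5 + ((-2 + 4) - 1*(-8/9)) = -5 + (2 + 8/9) = -5 + 26/9 = -19/9)
m(g) = g (m(g) = g + 0 = g)
E(B, R) = 1
E(l(4, 3), -52)/m(21 - 1*(-49)) = 1/(21 - 1*(-49)) = 1/(21 + 49) = 1/70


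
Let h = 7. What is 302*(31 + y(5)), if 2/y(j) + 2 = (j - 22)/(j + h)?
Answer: 376594/41 ≈ 9185.2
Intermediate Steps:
y(j) = 2/(-2 + (-22 + j)/(7 + j)) (y(j) = 2/(-2 + (j - 22)/(j + 7)) = 2/(-2 + (-22 + j)/(7 + j)))
302*(31 + y(5)) = 302*(31 + 2*(-7 - 1*5)/(36 + 5)) = 302*(31 + 2*(-7 - 5)/41) = 302*(31 + 2*(1/41)*(-12)) = 302*(31 - 24/41) = 302*(1247/41) = 376594/41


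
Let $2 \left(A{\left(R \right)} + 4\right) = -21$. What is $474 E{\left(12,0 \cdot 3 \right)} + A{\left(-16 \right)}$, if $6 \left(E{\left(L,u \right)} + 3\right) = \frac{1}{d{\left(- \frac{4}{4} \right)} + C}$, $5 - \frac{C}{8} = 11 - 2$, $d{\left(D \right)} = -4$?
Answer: $- \frac{51793}{36} \approx -1438.7$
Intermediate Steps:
$C = -32$ ($C = 40 - 8 \left(11 - 2\right) = 40 - 72 = -32$)
$A{\left(R \right)} = - \frac{29}{2}$ ($A{\left(R \right)} = -4 + \frac{1}{2} \left(-21\right) = -4 - \frac{21}{2} = - \frac{29}{2}$)
$E{\left(L,u \right)} = - \frac{649}{216}$ ($E{\left(L,u \right)} = -3 + \frac{1}{6 \left(-4 - 32\right)} = -3 + \frac{1}{6 \left(-36\right)} = -3 + \frac{1}{6} \left(- \frac{1}{36}\right) = -3 - \frac{1}{216} = - \frac{649}{216}$)
$474 E{\left(12,0 \cdot 3 \right)} + A{\left(-16 \right)} = 474 \left(- \frac{649}{216}\right) - \frac{29}{2} = - \frac{51271}{36} - \frac{29}{2} = - \frac{51793}{36}$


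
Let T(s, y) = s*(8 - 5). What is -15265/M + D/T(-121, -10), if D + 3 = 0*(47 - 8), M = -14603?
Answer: 1861668/1766963 ≈ 1.0536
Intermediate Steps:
T(s, y) = 3*s (T(s, y) = s*3 = 3*s)
D = -3 (D = -3 + 0*(47 - 8) = -3 + 0*39 = -3 + 0 = -3)
-15265/M + D/T(-121, -10) = -15265/(-14603) - 3/(3*(-121)) = -15265*(-1/14603) - 3/(-363) = 15265/14603 - 3*(-1/363) = 15265/14603 + 1/121 = 1861668/1766963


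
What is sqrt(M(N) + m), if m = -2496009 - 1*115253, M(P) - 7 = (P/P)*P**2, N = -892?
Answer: I*sqrt(1815591) ≈ 1347.4*I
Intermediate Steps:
M(P) = 7 + P**2 (M(P) = 7 + (P/P)*P**2 = 7 + 1*P**2 = 7 + P**2)
m = -2611262 (m = -2496009 - 115253 = -2611262)
sqrt(M(N) + m) = sqrt((7 + (-892)**2) - 2611262) = sqrt((7 + 795664) - 2611262) = sqrt(795671 - 2611262) = sqrt(-1815591) = I*sqrt(1815591)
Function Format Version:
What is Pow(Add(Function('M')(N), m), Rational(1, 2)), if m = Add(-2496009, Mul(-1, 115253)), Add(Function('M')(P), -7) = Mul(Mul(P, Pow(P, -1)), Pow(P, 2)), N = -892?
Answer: Mul(I, Pow(1815591, Rational(1, 2))) ≈ Mul(1347.4, I)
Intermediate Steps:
Function('M')(P) = Add(7, Pow(P, 2)) (Function('M')(P) = Add(7, Mul(Mul(P, Pow(P, -1)), Pow(P, 2))) = Add(7, Mul(1, Pow(P, 2))) = Add(7, Pow(P, 2)))
m = -2611262 (m = Add(-2496009, -115253) = -2611262)
Pow(Add(Function('M')(N), m), Rational(1, 2)) = Pow(Add(Add(7, Pow(-892, 2)), -2611262), Rational(1, 2)) = Pow(Add(Add(7, 795664), -2611262), Rational(1, 2)) = Pow(Add(795671, -2611262), Rational(1, 2)) = Pow(-1815591, Rational(1, 2)) = Mul(I, Pow(1815591, Rational(1, 2)))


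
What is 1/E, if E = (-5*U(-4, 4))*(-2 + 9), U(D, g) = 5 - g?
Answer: -1/35 ≈ -0.028571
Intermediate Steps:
E = -35 (E = (-5*(5 - 1*4))*(-2 + 9) = -5*(5 - 4)*7 = -5*1*7 = -5*7 = -35)
1/E = 1/(-35) = -1/35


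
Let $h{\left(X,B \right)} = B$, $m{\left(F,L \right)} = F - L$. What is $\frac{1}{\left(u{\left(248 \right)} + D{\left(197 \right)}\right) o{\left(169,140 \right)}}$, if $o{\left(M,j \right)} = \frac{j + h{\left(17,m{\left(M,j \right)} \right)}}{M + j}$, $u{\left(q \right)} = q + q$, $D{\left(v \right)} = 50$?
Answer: $\frac{103}{30758} \approx 0.0033487$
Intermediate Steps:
$u{\left(q \right)} = 2 q$
$o{\left(M,j \right)} = \frac{M}{M + j}$ ($o{\left(M,j \right)} = \frac{j + \left(M - j\right)}{M + j} = \frac{M}{M + j}$)
$\frac{1}{\left(u{\left(248 \right)} + D{\left(197 \right)}\right) o{\left(169,140 \right)}} = \frac{1}{\left(2 \cdot 248 + 50\right) \frac{169}{169 + 140}} = \frac{1}{\left(496 + 50\right) \frac{169}{309}} = \frac{1}{546 \cdot 169 \cdot \frac{1}{309}} = \frac{1}{546 \cdot \frac{169}{309}} = \frac{1}{546} \cdot \frac{309}{169} = \frac{103}{30758}$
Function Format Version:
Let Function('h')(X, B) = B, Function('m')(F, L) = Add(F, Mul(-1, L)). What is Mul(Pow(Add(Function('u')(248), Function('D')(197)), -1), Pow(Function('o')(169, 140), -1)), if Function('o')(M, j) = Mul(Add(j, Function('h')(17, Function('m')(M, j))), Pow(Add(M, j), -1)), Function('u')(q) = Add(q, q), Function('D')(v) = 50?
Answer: Rational(103, 30758) ≈ 0.0033487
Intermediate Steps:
Function('u')(q) = Mul(2, q)
Function('o')(M, j) = Mul(M, Pow(Add(M, j), -1)) (Function('o')(M, j) = Mul(Add(j, Add(M, Mul(-1, j))), Pow(Add(M, j), -1)) = Mul(M, Pow(Add(M, j), -1)))
Mul(Pow(Add(Function('u')(248), Function('D')(197)), -1), Pow(Function('o')(169, 140), -1)) = Mul(Pow(Add(Mul(2, 248), 50), -1), Pow(Mul(169, Pow(Add(169, 140), -1)), -1)) = Mul(Pow(Add(496, 50), -1), Pow(Mul(169, Pow(309, -1)), -1)) = Mul(Pow(546, -1), Pow(Mul(169, Rational(1, 309)), -1)) = Mul(Rational(1, 546), Pow(Rational(169, 309), -1)) = Mul(Rational(1, 546), Rational(309, 169)) = Rational(103, 30758)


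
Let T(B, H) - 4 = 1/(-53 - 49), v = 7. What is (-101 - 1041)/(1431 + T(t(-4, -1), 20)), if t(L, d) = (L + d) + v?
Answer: -116484/146369 ≈ -0.79582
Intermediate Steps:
t(L, d) = 7 + L + d (t(L, d) = (L + d) + 7 = 7 + L + d)
T(B, H) = 407/102 (T(B, H) = 4 + 1/(-53 - 49) = 4 + 1/(-102) = 4 - 1/102 = 407/102)
(-101 - 1041)/(1431 + T(t(-4, -1), 20)) = (-101 - 1041)/(1431 + 407/102) = -1142/146369/102 = -1142*102/146369 = -116484/146369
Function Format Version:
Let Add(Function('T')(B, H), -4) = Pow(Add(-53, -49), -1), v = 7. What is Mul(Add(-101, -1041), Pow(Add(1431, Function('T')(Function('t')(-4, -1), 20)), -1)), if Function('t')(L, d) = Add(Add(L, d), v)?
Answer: Rational(-116484, 146369) ≈ -0.79582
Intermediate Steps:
Function('t')(L, d) = Add(7, L, d) (Function('t')(L, d) = Add(Add(L, d), 7) = Add(7, L, d))
Function('T')(B, H) = Rational(407, 102) (Function('T')(B, H) = Add(4, Pow(Add(-53, -49), -1)) = Add(4, Pow(-102, -1)) = Add(4, Rational(-1, 102)) = Rational(407, 102))
Mul(Add(-101, -1041), Pow(Add(1431, Function('T')(Function('t')(-4, -1), 20)), -1)) = Mul(Add(-101, -1041), Pow(Add(1431, Rational(407, 102)), -1)) = Mul(-1142, Pow(Rational(146369, 102), -1)) = Mul(-1142, Rational(102, 146369)) = Rational(-116484, 146369)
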